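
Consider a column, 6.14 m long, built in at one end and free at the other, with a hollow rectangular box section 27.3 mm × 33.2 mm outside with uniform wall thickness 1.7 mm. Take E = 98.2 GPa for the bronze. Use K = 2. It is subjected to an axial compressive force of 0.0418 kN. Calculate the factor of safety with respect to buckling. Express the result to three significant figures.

Inner dimensions: h_i = 33.2 − 2×1.7 = 29.80 mm, b_i = 27.3 − 2×1.7 = 23.90 mm
Weak-axis I_min = (h_o·b_o³ − h_i·b_i³)/12 with b_o = 27.3, b_i = 23.90 mm (shorter outer/inner sides).
I_min = (33.2×27.3³ − 29.80×23.90³)/12 = 2.239×10^4 mm⁴
I = 2.239×10^4 mm⁴ = 2.239×10^-8 m⁴
Effective length L_e = K·L = 2 × 6.14 = 12.28 m
P_cr = π²EI / L_e² = π² × 98.2×10⁹ × 2.239×10^-8 / 12.28² = 143.9 N
Factor of safety n = P_cr / P = 0.14390 / 0.0418 = 3.44

n ≈ 3.44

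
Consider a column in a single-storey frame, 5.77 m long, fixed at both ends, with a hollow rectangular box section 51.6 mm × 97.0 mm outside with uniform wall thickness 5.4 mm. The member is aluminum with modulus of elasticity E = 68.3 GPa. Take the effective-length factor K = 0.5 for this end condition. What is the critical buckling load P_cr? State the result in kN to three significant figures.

P_cr ≈ 50.4 kN

Inner dimensions: h_i = 97.0 − 2×5.4 = 86.20 mm, b_i = 51.6 − 2×5.4 = 40.80 mm
Weak-axis I_min = (h_o·b_o³ − h_i·b_i³)/12 with b_o = 51.6, b_i = 40.80 mm (shorter outer/inner sides).
I_min = (97.0×51.6³ − 86.20×40.80³)/12 = 6.227×10^5 mm⁴
I = 6.227×10^5 mm⁴ = 6.227×10^-7 m⁴
Effective length L_e = K·L = 0.5 × 5.77 = 2.885 m
P_cr = π²EI / L_e² = π² × 68.3×10⁹ × 6.227×10^-7 / 2.885² = 5.043×10^4 N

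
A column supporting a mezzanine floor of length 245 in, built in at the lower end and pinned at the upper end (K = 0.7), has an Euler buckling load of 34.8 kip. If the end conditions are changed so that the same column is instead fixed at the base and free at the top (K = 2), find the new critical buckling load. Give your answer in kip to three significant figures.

P_cr ∝ 1/K², so P_cr,new = P_cr,old × (K_old/K_new)² = 34.8 × (0.7/2)²
= 34.8 × 0.1225 = 4.26 kip

P_cr ≈ 4.26 kip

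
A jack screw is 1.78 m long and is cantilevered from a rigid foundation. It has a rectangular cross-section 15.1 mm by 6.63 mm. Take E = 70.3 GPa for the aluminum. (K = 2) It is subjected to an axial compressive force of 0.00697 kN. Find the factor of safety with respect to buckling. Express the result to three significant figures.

Buckling occurs about the weak axis: I_min = h·b³/12 with b = 6.63 mm (the shorter side).
I_min = 15.1×6.63³/12 = 366.7 mm⁴
I = 366.7 mm⁴ = 3.667×10^-10 m⁴
Effective length L_e = K·L = 2 × 1.78 = 3.560 m
P_cr = π²EI / L_e² = π² × 70.3×10⁹ × 3.667×10^-10 / 3.560² = 20.08 N
Factor of safety n = P_cr / P = 0.020077 / 0.00697 = 2.88

n ≈ 2.88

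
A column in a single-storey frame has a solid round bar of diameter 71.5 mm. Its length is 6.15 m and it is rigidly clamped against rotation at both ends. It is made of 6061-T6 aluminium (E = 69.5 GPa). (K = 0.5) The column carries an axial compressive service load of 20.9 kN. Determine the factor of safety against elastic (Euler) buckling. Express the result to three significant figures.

I = πd⁴/64 = π×71.5⁴/64 = 1.283×10^6 mm⁴
I = 1.283×10^6 mm⁴ = 1.283×10^-6 m⁴
Effective length L_e = K·L = 0.5 × 6.15 = 3.075 m
P_cr = π²EI / L_e² = π² × 69.5×10⁹ × 1.283×10^-6 / 3.075² = 9.307×10^4 N
Factor of safety n = P_cr / P = 93.065 / 20.9 = 4.45

n ≈ 4.45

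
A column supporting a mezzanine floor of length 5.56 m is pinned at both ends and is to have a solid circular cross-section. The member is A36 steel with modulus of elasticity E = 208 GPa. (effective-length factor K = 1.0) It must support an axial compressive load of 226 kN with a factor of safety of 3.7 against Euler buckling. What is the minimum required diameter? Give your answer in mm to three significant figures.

d ≈ 127 mm

Required P_cr = n·P = 3.7 × 226 = 836.2 kN
L_e = K·L = 1 × 5.56 = 5.560 m
Required I = P_cr·L_e²/(π²E) = 8.362×10^5 × 5.560² / (π² × 2.08×10^11) = 1.259×10^-5 m⁴
I_req = 1.259×10^7 mm⁴
Solid circle: I = πd⁴/64  ⇒  d = (64I/π)^(1/4) = (64×1.259×10^7/π)^(1/4) = 127 mm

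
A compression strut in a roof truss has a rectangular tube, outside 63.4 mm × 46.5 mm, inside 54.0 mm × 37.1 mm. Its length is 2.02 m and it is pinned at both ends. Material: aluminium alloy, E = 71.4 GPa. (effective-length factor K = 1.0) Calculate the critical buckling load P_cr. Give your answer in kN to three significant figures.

P_cr ≈ 52.1 kN

Weak-axis I_min = (h_o·b_o³ − h_i·b_i³)/12 with b_o = 46.5, b_i = 37.10 mm (shorter outer/inner sides).
I_min = (63.4×46.5³ − 54.00×37.10³)/12 = 3.014×10^5 mm⁴
I = 3.014×10^5 mm⁴ = 3.014×10^-7 m⁴
Effective length L_e = K·L = 1 × 2.02 = 2.020 m
P_cr = π²EI / L_e² = π² × 71.4×10⁹ × 3.014×10^-7 / 2.020² = 5.206×10^4 N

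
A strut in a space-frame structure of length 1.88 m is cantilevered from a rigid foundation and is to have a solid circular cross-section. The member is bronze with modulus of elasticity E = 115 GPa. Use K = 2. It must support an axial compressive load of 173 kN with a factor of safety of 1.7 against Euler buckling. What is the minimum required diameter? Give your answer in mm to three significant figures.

Required P_cr = n·P = 1.7 × 173 = 294.1 kN
L_e = K·L = 2 × 1.88 = 3.760 m
Required I = P_cr·L_e²/(π²E) = 2.941×10^5 × 3.760² / (π² × 1.15×10^11) = 3.663×10^-6 m⁴
I_req = 3.663×10^6 mm⁴
Solid circle: I = πd⁴/64  ⇒  d = (64I/π)^(1/4) = (64×3.663×10^6/π)^(1/4) = 92.9 mm

d ≈ 92.9 mm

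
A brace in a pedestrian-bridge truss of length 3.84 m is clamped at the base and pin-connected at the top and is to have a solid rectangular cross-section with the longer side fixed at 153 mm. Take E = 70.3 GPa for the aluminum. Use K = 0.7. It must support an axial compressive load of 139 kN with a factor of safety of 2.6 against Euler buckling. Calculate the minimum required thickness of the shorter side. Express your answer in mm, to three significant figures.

Required P_cr = n·P = 2.6 × 139 = 361.4 kN
L_e = K·L = 0.7 × 3.84 = 2.688 m
Required I = P_cr·L_e²/(π²E) = 3.614×10^5 × 2.688² / (π² × 7.03×10^10) = 3.763×10^-6 m⁴
I_req = 3.763×10^6 mm⁴
Rectangle, weak axis: I_min = h·b³/12 with h = 153 mm fixed  ⇒  b = (12I/h)^(1/3) = 66.6 mm

b ≈ 66.6 mm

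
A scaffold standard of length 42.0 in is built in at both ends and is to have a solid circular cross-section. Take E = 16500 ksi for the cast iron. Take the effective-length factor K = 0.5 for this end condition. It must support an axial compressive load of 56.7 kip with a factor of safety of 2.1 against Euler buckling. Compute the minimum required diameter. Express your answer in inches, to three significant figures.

Required P_cr = n·P = 2.1 × 56.7 = 119.1 kip
L_e = K·L = 0.5 × 42.0 = 21.00 in
Required I = P_cr·L_e²/(π²E) = 1.191×10^5 × 21.00² / (π² × 1.65×10^7) = 0.3224 in⁴
Solid circle: I = πd⁴/64  ⇒  d = (64I/π)^(1/4) = (64×0.3224/π)^(1/4) = 1.60 in

d ≈ 1.60 in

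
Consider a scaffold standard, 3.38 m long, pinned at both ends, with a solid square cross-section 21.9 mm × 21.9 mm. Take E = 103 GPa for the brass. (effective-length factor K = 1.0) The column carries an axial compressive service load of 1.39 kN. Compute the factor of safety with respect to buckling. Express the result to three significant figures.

n ≈ 1.23

I = a⁴/12 = 21.9⁴/12 = 1.917×10^4 mm⁴
I = 1.917×10^4 mm⁴ = 1.917×10^-8 m⁴
Effective length L_e = K·L = 1 × 3.38 = 3.380 m
P_cr = π²EI / L_e² = π² × 103×10⁹ × 1.917×10^-8 / 3.380² = 1.706×10^3 N
Factor of safety n = P_cr / P = 1.7057 / 1.39 = 1.23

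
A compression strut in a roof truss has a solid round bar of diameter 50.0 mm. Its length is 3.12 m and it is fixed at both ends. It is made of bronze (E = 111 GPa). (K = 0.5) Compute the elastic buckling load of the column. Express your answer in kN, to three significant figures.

I = πd⁴/64 = π×50.0⁴/64 = 3.068×10^5 mm⁴
I = 3.068×10^5 mm⁴ = 3.068×10^-7 m⁴
Effective length L_e = K·L = 0.5 × 3.12 = 1.560 m
P_cr = π²EI / L_e² = π² × 111×10⁹ × 3.068×10^-7 / 1.560² = 1.381×10^5 N

P_cr ≈ 138 kN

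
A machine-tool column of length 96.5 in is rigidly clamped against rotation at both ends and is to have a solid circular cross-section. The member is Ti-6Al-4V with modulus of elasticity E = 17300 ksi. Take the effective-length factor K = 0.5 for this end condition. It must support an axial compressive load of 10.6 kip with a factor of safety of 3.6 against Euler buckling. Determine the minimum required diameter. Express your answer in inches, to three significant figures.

Required P_cr = n·P = 3.6 × 10.6 = 38.16 kip
L_e = K·L = 0.5 × 96.5 = 48.25 in
Required I = P_cr·L_e²/(π²E) = 3.816×10^4 × 48.25² / (π² × 1.73×10^7) = 0.5203 in⁴
Solid circle: I = πd⁴/64  ⇒  d = (64I/π)^(1/4) = (64×0.5203/π)^(1/4) = 1.80 in

d ≈ 1.80 in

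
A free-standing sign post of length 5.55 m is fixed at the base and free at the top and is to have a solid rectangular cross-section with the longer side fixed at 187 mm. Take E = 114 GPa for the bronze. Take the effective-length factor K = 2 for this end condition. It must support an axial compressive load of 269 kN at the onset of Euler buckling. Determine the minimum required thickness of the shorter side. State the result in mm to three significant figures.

b ≈ 124 mm

L_e = K·L = 2 × 5.55 = 11.10 m
Required I = P_cr·L_e²/(π²E) = 2.690×10^5 × 11.10² / (π² × 1.14×10^11) = 2.946×10^-5 m⁴
I_req = 2.946×10^7 mm⁴
Rectangle, weak axis: I_min = h·b³/12 with h = 187 mm fixed  ⇒  b = (12I/h)^(1/3) = 124 mm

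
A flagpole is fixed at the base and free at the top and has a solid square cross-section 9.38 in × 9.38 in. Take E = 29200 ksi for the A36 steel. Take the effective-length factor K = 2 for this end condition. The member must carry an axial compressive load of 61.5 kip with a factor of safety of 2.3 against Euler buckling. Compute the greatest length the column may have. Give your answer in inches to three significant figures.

I = a⁴/12 = 9.38⁴/12 = 645.1 in⁴
Required critical load P_cr = n·P = 2.3 × 61.5 = 141.4 kip = 1.415×10^5 lb
From P_cr = π²EI/(K·L)²:  L = (1/K)·√(π²EI/P_cr) = (1/2)·√(π²×2.92×10^7×645.1/1.415×10^5)
L = 573 in

L_max ≈ 573 in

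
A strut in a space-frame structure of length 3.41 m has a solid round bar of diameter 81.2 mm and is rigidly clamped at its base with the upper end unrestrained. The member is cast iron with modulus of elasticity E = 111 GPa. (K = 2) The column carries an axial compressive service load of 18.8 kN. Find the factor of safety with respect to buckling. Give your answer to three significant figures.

I = πd⁴/64 = π×81.2⁴/64 = 2.134×10^6 mm⁴
I = 2.134×10^6 mm⁴ = 2.134×10^-6 m⁴
Effective length L_e = K·L = 2 × 3.41 = 6.820 m
P_cr = π²EI / L_e² = π² × 111×10⁹ × 2.134×10^-6 / 6.820² = 5.026×10^4 N
Factor of safety n = P_cr / P = 50.263 / 18.8 = 2.67

n ≈ 2.67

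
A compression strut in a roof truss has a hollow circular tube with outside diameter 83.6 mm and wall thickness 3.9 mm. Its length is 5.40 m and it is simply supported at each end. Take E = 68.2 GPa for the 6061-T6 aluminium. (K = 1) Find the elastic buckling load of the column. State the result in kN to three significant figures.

Inner diameter d_i = 83.6 − 2×3.9 = 75.80 mm
I = π(d_o⁴ − d_i⁴)/64 = π(83.6⁴ − 75.80⁴)/64 = 7.772×10^5 mm⁴
I = 7.772×10^5 mm⁴ = 7.772×10^-7 m⁴
Effective length L_e = K·L = 1 × 5.40 = 5.400 m
P_cr = π²EI / L_e² = π² × 68.2×10⁹ × 7.772×10^-7 / 5.400² = 1.794×10^4 N

P_cr ≈ 17.9 kN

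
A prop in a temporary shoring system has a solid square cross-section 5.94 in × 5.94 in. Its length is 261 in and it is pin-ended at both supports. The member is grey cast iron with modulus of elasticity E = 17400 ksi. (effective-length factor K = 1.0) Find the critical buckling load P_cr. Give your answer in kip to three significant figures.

I = a⁴/12 = 5.94⁴/12 = 103.7 in⁴
Effective length L_e = K·L = 1 × 261 = 261.0 in
P_cr = π²EI / L_e² = π² × 17400×10³ × 103.7 / 261.0² = 2.615×10^5 lb

P_cr ≈ 262 kip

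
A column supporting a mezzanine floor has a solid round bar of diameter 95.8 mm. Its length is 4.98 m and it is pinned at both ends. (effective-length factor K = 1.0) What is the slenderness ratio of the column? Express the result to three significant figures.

λ ≈ 208

For a solid circle r = d/4 = 95.8/4 = 23.95 mm
L_e = K·L = 1 × 4.98 m = 4.980 m = 4980.0 mm
λ = L_e / r_min = 4980.0 / 23.95 = 208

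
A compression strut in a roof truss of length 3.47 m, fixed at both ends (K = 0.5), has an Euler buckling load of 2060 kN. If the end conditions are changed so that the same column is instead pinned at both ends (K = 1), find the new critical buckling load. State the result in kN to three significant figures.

P_cr ∝ 1/K², so P_cr,new = P_cr,old × (K_old/K_new)² = 2060 × (0.5/1)²
= 2060 × 0.2500 = 515 kN

P_cr ≈ 515 kN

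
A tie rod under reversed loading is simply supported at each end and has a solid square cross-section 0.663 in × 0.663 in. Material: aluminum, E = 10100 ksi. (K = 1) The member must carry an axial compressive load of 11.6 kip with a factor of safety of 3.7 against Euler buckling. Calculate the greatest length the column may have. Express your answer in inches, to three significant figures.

L_max ≈ 6.12 in

I = a⁴/12 = 0.663⁴/12 = 1.610×10^-2 in⁴
Required critical load P_cr = n·P = 3.7 × 11.6 = 42.92 kip = 4.292×10^4 lb
From P_cr = π²EI/(K·L)²:  L = (1/K)·√(π²EI/P_cr) = (1/1)·√(π²×1.01×10^7×1.610×10^-2/4.292×10^4)
L = 6.12 in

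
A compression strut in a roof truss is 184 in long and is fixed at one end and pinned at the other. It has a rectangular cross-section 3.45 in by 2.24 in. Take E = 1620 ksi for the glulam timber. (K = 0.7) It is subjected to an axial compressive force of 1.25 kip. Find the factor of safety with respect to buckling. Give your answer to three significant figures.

Buckling occurs about the weak axis: I_min = h·b³/12 with b = 2.24 in (the shorter side).
I_min = 3.45×2.24³/12 = 3.231 in⁴
Effective length L_e = K·L = 0.7 × 184 = 128.8 in
P_cr = π²EI / L_e² = π² × 1620×10³ × 3.231 / 128.8² = 3.114×10^3 lb
Factor of safety n = P_cr / P = 3.1143 / 1.25 = 2.49

n ≈ 2.49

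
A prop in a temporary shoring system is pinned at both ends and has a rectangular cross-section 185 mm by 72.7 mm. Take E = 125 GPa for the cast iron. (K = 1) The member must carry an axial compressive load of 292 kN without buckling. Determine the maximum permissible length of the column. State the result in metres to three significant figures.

Buckling occurs about the weak axis: I_min = h·b³/12 with b = 72.7 mm (the shorter side).
I_min = 185×72.7³/12 = 5.924×10^6 mm⁴
I = 5.924×10^-6 m⁴
At the buckling limit P_cr = P = 2.920×10^5 N
From P_cr = π²EI/(K·L)²:  L = (1/K)·√(π²EI/P_cr) = (1/1)·√(π²×1.25×10^11×5.924×10^-6/2.920×10^5)
L = 5.00 m

L_max ≈ 5.00 m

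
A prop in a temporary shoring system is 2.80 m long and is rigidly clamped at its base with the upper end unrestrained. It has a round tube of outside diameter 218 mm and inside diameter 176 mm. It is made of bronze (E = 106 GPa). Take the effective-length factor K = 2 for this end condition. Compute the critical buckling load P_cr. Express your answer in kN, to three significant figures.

d_o = 218 mm, d_i = 176 mm
I = π(d_o⁴ − d_i⁴)/64 = π(218⁴ − 176.0⁴)/64 = 6.377×10^7 mm⁴
I = 6.377×10^7 mm⁴ = 6.377×10^-5 m⁴
Effective length L_e = K·L = 2 × 2.80 = 5.600 m
P_cr = π²EI / L_e² = π² × 106×10⁹ × 6.377×10^-5 / 5.600² = 2.127×10^6 N

P_cr ≈ 2130 kN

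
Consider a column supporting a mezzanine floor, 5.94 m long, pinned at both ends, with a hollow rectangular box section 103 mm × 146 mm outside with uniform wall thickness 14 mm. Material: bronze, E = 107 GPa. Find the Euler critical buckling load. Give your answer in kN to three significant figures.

P_cr ≈ 274 kN

Inner dimensions: h_i = 146 − 2×14 = 118.0 mm, b_i = 103 − 2×14 = 75.00 mm
Weak-axis I_min = (h_o·b_o³ − h_i·b_i³)/12 with b_o = 103, b_i = 75.00 mm (shorter outer/inner sides).
I_min = (146×103³ − 118.0×75.00³)/12 = 9.146×10^6 mm⁴
I = 9.146×10^6 mm⁴ = 9.146×10^-6 m⁴
Effective length L_e = K·L = 1 × 5.94 = 5.940 m
P_cr = π²EI / L_e² = π² × 107×10⁹ × 9.146×10^-6 / 5.940² = 2.738×10^5 N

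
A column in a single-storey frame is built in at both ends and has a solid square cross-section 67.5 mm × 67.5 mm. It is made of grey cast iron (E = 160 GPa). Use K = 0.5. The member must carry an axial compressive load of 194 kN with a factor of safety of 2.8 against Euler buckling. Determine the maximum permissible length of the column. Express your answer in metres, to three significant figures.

L_max ≈ 4.49 m

I = a⁴/12 = 67.5⁴/12 = 1.730×10^6 mm⁴
I = 1.730×10^-6 m⁴
Required critical load P_cr = n·P = 2.8 × 194 = 543.2 kN = 5.432×10^5 N
From P_cr = π²EI/(K·L)²:  L = (1/K)·√(π²EI/P_cr) = (1/0.5)·√(π²×1.60×10^11×1.730×10^-6/5.432×10^5)
L = 4.49 m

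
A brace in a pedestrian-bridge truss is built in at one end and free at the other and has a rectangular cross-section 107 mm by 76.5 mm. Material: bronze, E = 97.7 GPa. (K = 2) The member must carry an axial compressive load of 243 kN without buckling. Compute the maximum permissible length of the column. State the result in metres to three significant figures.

L_max ≈ 1.99 m

Buckling occurs about the weak axis: I_min = h·b³/12 with b = 76.5 mm (the shorter side).
I_min = 107×76.5³/12 = 3.992×10^6 mm⁴
I = 3.992×10^-6 m⁴
At the buckling limit P_cr = P = 2.430×10^5 N
From P_cr = π²EI/(K·L)²:  L = (1/K)·√(π²EI/P_cr) = (1/2)·√(π²×9.77×10^10×3.992×10^-6/2.430×10^5)
L = 1.99 m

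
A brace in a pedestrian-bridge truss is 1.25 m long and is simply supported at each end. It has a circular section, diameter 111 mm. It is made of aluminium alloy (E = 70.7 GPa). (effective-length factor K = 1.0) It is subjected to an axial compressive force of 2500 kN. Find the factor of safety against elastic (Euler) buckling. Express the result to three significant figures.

I = πd⁴/64 = π×111⁴/64 = 7.452×10^6 mm⁴
I = 7.452×10^6 mm⁴ = 7.452×10^-6 m⁴
Effective length L_e = K·L = 1 × 1.25 = 1.250 m
P_cr = π²EI / L_e² = π² × 70.7×10⁹ × 7.452×10^-6 / 1.250² = 3.328×10^6 N
Factor of safety n = P_cr / P = 3327.8 / 2500 = 1.33

n ≈ 1.33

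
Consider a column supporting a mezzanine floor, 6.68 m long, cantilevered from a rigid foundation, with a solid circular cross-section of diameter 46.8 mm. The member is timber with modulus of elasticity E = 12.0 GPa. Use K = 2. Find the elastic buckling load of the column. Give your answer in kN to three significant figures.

I = πd⁴/64 = π×46.8⁴/64 = 2.355×10^5 mm⁴
I = 2.355×10^5 mm⁴ = 2.355×10^-7 m⁴
Effective length L_e = K·L = 2 × 6.68 = 13.36 m
P_cr = π²EI / L_e² = π² × 12.0×10⁹ × 2.355×10^-7 / 13.36² = 156.3 N

P_cr ≈ 0.156 kN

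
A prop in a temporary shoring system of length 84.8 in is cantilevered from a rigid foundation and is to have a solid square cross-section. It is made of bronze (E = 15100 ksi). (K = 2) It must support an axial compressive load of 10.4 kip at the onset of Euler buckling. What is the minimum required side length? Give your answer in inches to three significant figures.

a ≈ 2.22 in

L_e = K·L = 2 × 84.8 = 169.6 in
Required I = P_cr·L_e²/(π²E) = 1.040×10^4 × 169.6² / (π² × 1.51×10^7) = 2.007 in⁴
Solid square: I = a⁴/12  ⇒  a = (12I)^(1/4) = (12×2.007)^(1/4) = 2.22 in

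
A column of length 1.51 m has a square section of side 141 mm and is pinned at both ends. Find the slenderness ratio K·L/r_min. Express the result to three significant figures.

λ ≈ 37.1

For a square r = a/√12 = 141/√12 = 40.70 mm
L_e = K·L = 1 × 1.51 m = 1.510 m = 1510.0 mm
λ = L_e / r_min = 1510.0 / 40.70 = 37.1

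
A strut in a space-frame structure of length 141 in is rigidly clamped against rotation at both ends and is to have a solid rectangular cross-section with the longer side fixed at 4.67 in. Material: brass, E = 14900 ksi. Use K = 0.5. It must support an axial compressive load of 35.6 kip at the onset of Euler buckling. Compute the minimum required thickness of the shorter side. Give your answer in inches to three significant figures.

b ≈ 1.46 in

L_e = K·L = 0.5 × 141 = 70.50 in
Required I = P_cr·L_e²/(π²E) = 3.560×10^4 × 70.50² / (π² × 1.49×10^7) = 1.203 in⁴
Rectangle, weak axis: I_min = h·b³/12 with h = 4.67 in fixed  ⇒  b = (12I/h)^(1/3) = 1.46 in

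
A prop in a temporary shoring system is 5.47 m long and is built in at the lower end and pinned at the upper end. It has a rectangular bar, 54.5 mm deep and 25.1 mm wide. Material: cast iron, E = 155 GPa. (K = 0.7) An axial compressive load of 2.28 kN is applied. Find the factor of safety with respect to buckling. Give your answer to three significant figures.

Buckling occurs about the weak axis: I_min = h·b³/12 with b = 25.1 mm (the shorter side).
I_min = 54.5×25.1³/12 = 7.182×10^4 mm⁴
I = 7.182×10^4 mm⁴ = 7.182×10^-8 m⁴
Effective length L_e = K·L = 0.7 × 5.47 = 3.829 m
P_cr = π²EI / L_e² = π² × 155×10⁹ × 7.182×10^-8 / 3.829² = 7.494×10^3 N
Factor of safety n = P_cr / P = 7.4937 / 2.28 = 3.29

n ≈ 3.29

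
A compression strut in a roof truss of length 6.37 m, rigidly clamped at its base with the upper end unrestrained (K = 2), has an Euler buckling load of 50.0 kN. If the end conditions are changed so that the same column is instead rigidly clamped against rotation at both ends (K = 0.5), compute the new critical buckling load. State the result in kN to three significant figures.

P_cr ≈ 800 kN

P_cr ∝ 1/K², so P_cr,new = P_cr,old × (K_old/K_new)² = 50.0 × (2/0.5)²
= 50.0 × 16.00 = 800 kN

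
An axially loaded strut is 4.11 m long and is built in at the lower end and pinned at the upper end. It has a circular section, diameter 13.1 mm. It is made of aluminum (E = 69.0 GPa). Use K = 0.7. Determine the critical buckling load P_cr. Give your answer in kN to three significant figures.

P_cr ≈ 0.119 kN

I = πd⁴/64 = π×13.1⁴/64 = 1.446×10^3 mm⁴
I = 1.446×10^3 mm⁴ = 1.446×10^-9 m⁴
Effective length L_e = K·L = 0.7 × 4.11 = 2.877 m
P_cr = π²EI / L_e² = π² × 69.0×10⁹ × 1.446×10^-9 / 2.877² = 118.9 N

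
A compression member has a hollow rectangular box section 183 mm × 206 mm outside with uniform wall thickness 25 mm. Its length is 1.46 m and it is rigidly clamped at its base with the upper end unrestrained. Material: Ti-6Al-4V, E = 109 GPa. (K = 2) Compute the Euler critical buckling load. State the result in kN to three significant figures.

Inner dimensions: h_i = 206 − 2×25 = 156.0 mm, b_i = 183 − 2×25 = 133.0 mm
Weak-axis I_min = (h_o·b_o³ − h_i·b_i³)/12 with b_o = 183, b_i = 133.0 mm (shorter outer/inner sides).
I_min = (206×183³ − 156.0×133.0³)/12 = 7.462×10^7 mm⁴
I = 7.462×10^7 mm⁴ = 7.462×10^-5 m⁴
Effective length L_e = K·L = 2 × 1.46 = 2.920 m
P_cr = π²EI / L_e² = π² × 109×10⁹ × 7.462×10^-5 / 2.920² = 9.415×10^6 N

P_cr ≈ 9420 kN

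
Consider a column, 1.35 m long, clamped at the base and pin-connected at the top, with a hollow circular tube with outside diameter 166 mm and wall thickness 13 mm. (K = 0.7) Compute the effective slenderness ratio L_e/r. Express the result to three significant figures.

Inner diameter d_i = 166 − 2×13 = 140.0 mm
I = π(d_o⁴ − d_i⁴)/64 = π(166⁴ − 140.0⁴)/64 = 1.842×10^7 mm⁴
A = 6.249×10^3 mm²;  r_min = √(I/A) = √(1.842×10^7/6.249×10^3) = 54.29 mm
L_e = K·L = 0.7 × 1.35 m = 0.9450 m = 945.00 mm
λ = L_e / r_min = 945.00 / 54.29 = 17.4

λ ≈ 17.4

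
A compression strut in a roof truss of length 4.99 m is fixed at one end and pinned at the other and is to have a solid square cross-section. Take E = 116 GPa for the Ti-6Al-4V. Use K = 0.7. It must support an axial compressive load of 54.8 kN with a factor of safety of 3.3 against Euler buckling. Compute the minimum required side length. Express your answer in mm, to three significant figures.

a ≈ 69.3 mm

Required P_cr = n·P = 3.3 × 54.8 = 180.8 kN
L_e = K·L = 0.7 × 4.99 = 3.493 m
Required I = P_cr·L_e²/(π²E) = 1.808×10^5 × 3.493² / (π² × 1.16×10^11) = 1.927×10^-6 m⁴
I_req = 1.927×10^6 mm⁴
Solid square: I = a⁴/12  ⇒  a = (12I)^(1/4) = (12×1.927×10^6)^(1/4) = 69.3 mm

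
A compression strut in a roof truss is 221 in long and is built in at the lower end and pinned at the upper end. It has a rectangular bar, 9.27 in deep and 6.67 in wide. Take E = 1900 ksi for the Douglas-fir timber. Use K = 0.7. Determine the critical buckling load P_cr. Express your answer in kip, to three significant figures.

P_cr ≈ 180 kip

Buckling occurs about the weak axis: I_min = h·b³/12 with b = 6.67 in (the shorter side).
I_min = 9.27×6.67³/12 = 229.2 in⁴
Effective length L_e = K·L = 0.7 × 221 = 154.7 in
P_cr = π²EI / L_e² = π² × 1900×10³ × 229.2 / 154.7² = 1.796×10^5 lb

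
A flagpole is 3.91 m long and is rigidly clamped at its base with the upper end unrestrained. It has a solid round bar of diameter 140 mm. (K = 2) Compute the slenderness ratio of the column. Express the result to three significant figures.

For a solid circle r = d/4 = 140/4 = 35.00 mm
L_e = K·L = 2 × 3.91 m = 7.820 m = 7820.0 mm
λ = L_e / r_min = 7820.0 / 35.00 = 223

λ ≈ 223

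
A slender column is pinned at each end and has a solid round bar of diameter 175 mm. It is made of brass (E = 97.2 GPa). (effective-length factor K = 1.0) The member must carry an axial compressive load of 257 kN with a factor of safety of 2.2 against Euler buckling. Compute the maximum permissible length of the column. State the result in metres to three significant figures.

I = πd⁴/64 = π×175⁴/64 = 4.604×10^7 mm⁴
I = 4.604×10^-5 m⁴
Required critical load P_cr = n·P = 2.2 × 257 = 565.4 kN = 5.654×10^5 N
From P_cr = π²EI/(K·L)²:  L = (1/K)·√(π²EI/P_cr) = (1/1)·√(π²×9.72×10^10×4.604×10^-5/5.654×10^5)
L = 8.84 m

L_max ≈ 8.84 m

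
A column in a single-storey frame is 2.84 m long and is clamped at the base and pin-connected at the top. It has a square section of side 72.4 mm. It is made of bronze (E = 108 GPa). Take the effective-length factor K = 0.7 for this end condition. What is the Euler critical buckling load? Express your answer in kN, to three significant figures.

P_cr ≈ 618 kN

I = a⁴/12 = 72.4⁴/12 = 2.290×10^6 mm⁴
I = 2.290×10^6 mm⁴ = 2.290×10^-6 m⁴
Effective length L_e = K·L = 0.7 × 2.84 = 1.988 m
P_cr = π²EI / L_e² = π² × 108×10⁹ × 2.290×10^-6 / 1.988² = 6.175×10^5 N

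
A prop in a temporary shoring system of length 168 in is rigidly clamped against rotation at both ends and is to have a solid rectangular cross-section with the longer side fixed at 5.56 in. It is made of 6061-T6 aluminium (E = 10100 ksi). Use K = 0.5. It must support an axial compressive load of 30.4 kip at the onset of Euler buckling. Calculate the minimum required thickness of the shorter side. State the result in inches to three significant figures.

b ≈ 1.67 in

L_e = K·L = 0.5 × 168 = 84.00 in
Required I = P_cr·L_e²/(π²E) = 3.040×10^4 × 84.00² / (π² × 1.01×10^7) = 2.152 in⁴
Rectangle, weak axis: I_min = h·b³/12 with h = 5.56 in fixed  ⇒  b = (12I/h)^(1/3) = 1.67 in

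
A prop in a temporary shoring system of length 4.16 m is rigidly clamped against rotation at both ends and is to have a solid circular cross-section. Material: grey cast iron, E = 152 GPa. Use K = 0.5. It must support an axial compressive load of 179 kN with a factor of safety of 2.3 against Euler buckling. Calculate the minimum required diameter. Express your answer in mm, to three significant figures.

Required P_cr = n·P = 2.3 × 179 = 411.7 kN
L_e = K·L = 0.5 × 4.16 = 2.080 m
Required I = P_cr·L_e²/(π²E) = 4.117×10^5 × 2.080² / (π² × 1.52×10^11) = 1.187×10^-6 m⁴
I_req = 1.187×10^6 mm⁴
Solid circle: I = πd⁴/64  ⇒  d = (64I/π)^(1/4) = (64×1.187×10^6/π)^(1/4) = 70.1 mm

d ≈ 70.1 mm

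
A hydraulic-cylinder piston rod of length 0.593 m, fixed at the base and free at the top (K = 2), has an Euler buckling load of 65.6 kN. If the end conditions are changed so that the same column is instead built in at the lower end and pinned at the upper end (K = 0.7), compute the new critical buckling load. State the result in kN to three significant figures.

P_cr ≈ 536 kN

P_cr ∝ 1/K², so P_cr,new = P_cr,old × (K_old/K_new)² = 65.6 × (2/0.7)²
= 65.6 × 8.163 = 536 kN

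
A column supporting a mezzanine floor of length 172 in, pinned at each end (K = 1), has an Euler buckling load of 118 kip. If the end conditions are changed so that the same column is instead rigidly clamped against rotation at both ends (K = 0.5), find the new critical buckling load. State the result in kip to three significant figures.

P_cr ≈ 472 kip

P_cr ∝ 1/K², so P_cr,new = P_cr,old × (K_old/K_new)² = 118 × (1/0.5)²
= 118 × 4.000 = 472 kip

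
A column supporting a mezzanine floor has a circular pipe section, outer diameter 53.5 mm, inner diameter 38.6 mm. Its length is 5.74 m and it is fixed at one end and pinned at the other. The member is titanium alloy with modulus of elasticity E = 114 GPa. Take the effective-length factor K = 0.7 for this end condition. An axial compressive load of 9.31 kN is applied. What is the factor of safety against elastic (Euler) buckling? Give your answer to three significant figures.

n ≈ 2.19

d_o = 53.5 mm, d_i = 38.6 mm
I = π(d_o⁴ − d_i⁴)/64 = π(53.5⁴ − 38.60⁴)/64 = 2.932×10^5 mm⁴
I = 2.932×10^5 mm⁴ = 2.932×10^-7 m⁴
Effective length L_e = K·L = 0.7 × 5.74 = 4.018 m
P_cr = π²EI / L_e² = π² × 114×10⁹ × 2.932×10^-7 / 4.018² = 2.043×10^4 N
Factor of safety n = P_cr / P = 20.432 / 9.31 = 2.19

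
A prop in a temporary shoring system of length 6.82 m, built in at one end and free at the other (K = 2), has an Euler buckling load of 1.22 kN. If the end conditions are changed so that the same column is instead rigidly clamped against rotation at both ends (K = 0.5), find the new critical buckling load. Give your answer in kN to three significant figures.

P_cr ∝ 1/K², so P_cr,new = P_cr,old × (K_old/K_new)² = 1.22 × (2/0.5)²
= 1.22 × 16.00 = 19.5 kN

P_cr ≈ 19.5 kN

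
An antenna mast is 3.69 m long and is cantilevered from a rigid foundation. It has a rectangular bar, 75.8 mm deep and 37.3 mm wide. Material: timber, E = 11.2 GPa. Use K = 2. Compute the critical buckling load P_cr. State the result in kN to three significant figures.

P_cr ≈ 0.665 kN

Buckling occurs about the weak axis: I_min = h·b³/12 with b = 37.3 mm (the shorter side).
I_min = 75.8×37.3³/12 = 3.278×10^5 mm⁴
I = 3.278×10^5 mm⁴ = 3.278×10^-7 m⁴
Effective length L_e = K·L = 2 × 3.69 = 7.380 m
P_cr = π²EI / L_e² = π² × 11.2×10⁹ × 3.278×10^-7 / 7.380² = 665.3 N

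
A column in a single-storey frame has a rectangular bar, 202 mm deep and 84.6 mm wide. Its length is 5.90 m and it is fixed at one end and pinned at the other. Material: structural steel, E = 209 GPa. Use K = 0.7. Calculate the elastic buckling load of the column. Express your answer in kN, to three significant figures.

P_cr ≈ 1230 kN

Buckling occurs about the weak axis: I_min = h·b³/12 with b = 84.6 mm (the shorter side).
I_min = 202×84.6³/12 = 1.019×10^7 mm⁴
I = 1.019×10^7 mm⁴ = 1.019×10^-5 m⁴
Effective length L_e = K·L = 0.7 × 5.90 = 4.130 m
P_cr = π²EI / L_e² = π² × 209×10⁹ × 1.019×10^-5 / 4.130² = 1.233×10^6 N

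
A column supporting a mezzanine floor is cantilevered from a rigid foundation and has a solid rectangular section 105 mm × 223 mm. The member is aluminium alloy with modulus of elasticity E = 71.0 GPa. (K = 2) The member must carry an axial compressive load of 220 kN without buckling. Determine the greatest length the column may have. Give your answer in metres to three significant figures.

Buckling occurs about the weak axis: I_min = h·b³/12 with b = 105 mm (the shorter side).
I_min = 223×105³/12 = 2.151×10^7 mm⁴
I = 2.151×10^-5 m⁴
At the buckling limit P_cr = P = 2.200×10^5 N
From P_cr = π²EI/(K·L)²:  L = (1/K)·√(π²EI/P_cr) = (1/2)·√(π²×7.10×10^10×2.151×10^-5/2.200×10^5)
L = 4.14 m

L_max ≈ 4.14 m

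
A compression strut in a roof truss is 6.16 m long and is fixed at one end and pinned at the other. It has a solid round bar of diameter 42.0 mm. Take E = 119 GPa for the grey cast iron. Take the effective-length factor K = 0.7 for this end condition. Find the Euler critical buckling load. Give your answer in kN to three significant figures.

P_cr ≈ 9.65 kN

I = πd⁴/64 = π×42.0⁴/64 = 1.527×10^5 mm⁴
I = 1.527×10^5 mm⁴ = 1.527×10^-7 m⁴
Effective length L_e = K·L = 0.7 × 6.16 = 4.312 m
P_cr = π²EI / L_e² = π² × 119×10⁹ × 1.527×10^-7 / 4.312² = 9.648×10^3 N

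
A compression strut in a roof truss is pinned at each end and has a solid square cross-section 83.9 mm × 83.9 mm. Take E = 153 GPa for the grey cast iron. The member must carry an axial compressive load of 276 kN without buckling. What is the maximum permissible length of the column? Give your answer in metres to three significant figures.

I = a⁴/12 = 83.9⁴/12 = 4.129×10^6 mm⁴
I = 4.129×10^-6 m⁴
At the buckling limit P_cr = P = 2.760×10^5 N
From P_cr = π²EI/(K·L)²:  L = (1/K)·√(π²EI/P_cr) = (1/1)·√(π²×1.53×10^11×4.129×10^-6/2.760×10^5)
L = 4.75 m

L_max ≈ 4.75 m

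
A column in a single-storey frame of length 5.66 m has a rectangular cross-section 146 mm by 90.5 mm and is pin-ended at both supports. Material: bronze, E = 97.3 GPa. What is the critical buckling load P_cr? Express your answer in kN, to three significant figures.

Buckling occurs about the weak axis: I_min = h·b³/12 with b = 90.5 mm (the shorter side).
I_min = 146×90.5³/12 = 9.018×10^6 mm⁴
I = 9.018×10^6 mm⁴ = 9.018×10^-6 m⁴
Effective length L_e = K·L = 1 × 5.66 = 5.660 m
P_cr = π²EI / L_e² = π² × 97.3×10⁹ × 9.018×10^-6 / 5.660² = 2.703×10^5 N

P_cr ≈ 270 kN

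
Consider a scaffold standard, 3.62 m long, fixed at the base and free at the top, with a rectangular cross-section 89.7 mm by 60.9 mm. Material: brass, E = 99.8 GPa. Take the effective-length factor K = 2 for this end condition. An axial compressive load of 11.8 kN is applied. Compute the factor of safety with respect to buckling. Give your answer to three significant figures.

Buckling occurs about the weak axis: I_min = h·b³/12 with b = 60.9 mm (the shorter side).
I_min = 89.7×60.9³/12 = 1.688×10^6 mm⁴
I = 1.688×10^6 mm⁴ = 1.688×10^-6 m⁴
Effective length L_e = K·L = 2 × 3.62 = 7.240 m
P_cr = π²EI / L_e² = π² × 99.8×10⁹ × 1.688×10^-6 / 7.240² = 3.173×10^4 N
Factor of safety n = P_cr / P = 31.726 / 11.8 = 2.69

n ≈ 2.69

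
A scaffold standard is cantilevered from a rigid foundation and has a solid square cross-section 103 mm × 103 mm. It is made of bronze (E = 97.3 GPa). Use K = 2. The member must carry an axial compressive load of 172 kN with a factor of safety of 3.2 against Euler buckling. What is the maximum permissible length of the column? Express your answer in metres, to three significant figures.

I = a⁴/12 = 103⁴/12 = 9.379×10^6 mm⁴
I = 9.379×10^-6 m⁴
Required critical load P_cr = n·P = 3.2 × 172 = 550.4 kN = 5.504×10^5 N
From P_cr = π²EI/(K·L)²:  L = (1/K)·√(π²EI/P_cr) = (1/2)·√(π²×9.73×10^10×9.379×10^-6/5.504×10^5)
L = 2.02 m

L_max ≈ 2.02 m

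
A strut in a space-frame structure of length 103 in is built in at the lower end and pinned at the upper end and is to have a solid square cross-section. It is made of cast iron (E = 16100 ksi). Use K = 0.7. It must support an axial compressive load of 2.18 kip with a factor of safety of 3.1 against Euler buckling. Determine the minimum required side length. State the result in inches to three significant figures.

Required P_cr = n·P = 3.1 × 2.18 = 6.758 kip
L_e = K·L = 0.7 × 103 = 72.10 in
Required I = P_cr·L_e²/(π²E) = 6.758×10^3 × 72.10² / (π² × 1.61×10^7) = 0.2211 in⁴
Solid square: I = a⁴/12  ⇒  a = (12I)^(1/4) = (12×0.2211)^(1/4) = 1.28 in

a ≈ 1.28 in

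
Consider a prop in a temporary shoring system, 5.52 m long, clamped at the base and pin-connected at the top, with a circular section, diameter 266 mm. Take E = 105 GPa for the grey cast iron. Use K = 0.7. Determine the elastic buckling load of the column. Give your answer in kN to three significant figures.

I = πd⁴/64 = π×266⁴/64 = 2.458×10^8 mm⁴
I = 2.458×10^8 mm⁴ = 2.458×10^-4 m⁴
Effective length L_e = K·L = 0.7 × 5.52 = 3.864 m
P_cr = π²EI / L_e² = π² × 105×10⁹ × 2.458×10^-4 / 3.864² = 1.706×10^7 N

P_cr ≈ 17100 kN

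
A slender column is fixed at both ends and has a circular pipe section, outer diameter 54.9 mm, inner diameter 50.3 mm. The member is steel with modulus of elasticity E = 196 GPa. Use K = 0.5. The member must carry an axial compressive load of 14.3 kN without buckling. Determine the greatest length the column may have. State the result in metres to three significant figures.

d_o = 54.9 mm, d_i = 50.3 mm
I = π(d_o⁴ − d_i⁴)/64 = π(54.9⁴ − 50.30⁴)/64 = 1.317×10^5 mm⁴
I = 1.317×10^-7 m⁴
At the buckling limit P_cr = P = 1.430×10^4 N
From P_cr = π²EI/(K·L)²:  L = (1/K)·√(π²EI/P_cr) = (1/0.5)·√(π²×1.96×10^11×1.317×10^-7/1.430×10^4)
L = 8.44 m

L_max ≈ 8.44 m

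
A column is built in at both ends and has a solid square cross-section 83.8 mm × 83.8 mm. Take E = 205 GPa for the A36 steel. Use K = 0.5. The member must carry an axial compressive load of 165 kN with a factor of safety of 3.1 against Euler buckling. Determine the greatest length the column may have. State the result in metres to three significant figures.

L_max ≈ 8.06 m

I = a⁴/12 = 83.8⁴/12 = 4.110×10^6 mm⁴
I = 4.110×10^-6 m⁴
Required critical load P_cr = n·P = 3.1 × 165 = 511.5 kN = 5.115×10^5 N
From P_cr = π²EI/(K·L)²:  L = (1/K)·√(π²EI/P_cr) = (1/0.5)·√(π²×2.05×10^11×4.110×10^-6/5.115×10^5)
L = 8.06 m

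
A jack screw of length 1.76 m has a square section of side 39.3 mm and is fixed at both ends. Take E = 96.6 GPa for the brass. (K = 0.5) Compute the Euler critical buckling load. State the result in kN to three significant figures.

I = a⁴/12 = 39.3⁴/12 = 1.988×10^5 mm⁴
I = 1.988×10^5 mm⁴ = 1.988×10^-7 m⁴
Effective length L_e = K·L = 0.5 × 1.76 = 0.8800 m
P_cr = π²EI / L_e² = π² × 96.6×10⁹ × 1.988×10^-7 / 0.8800² = 2.447×10^5 N

P_cr ≈ 245 kN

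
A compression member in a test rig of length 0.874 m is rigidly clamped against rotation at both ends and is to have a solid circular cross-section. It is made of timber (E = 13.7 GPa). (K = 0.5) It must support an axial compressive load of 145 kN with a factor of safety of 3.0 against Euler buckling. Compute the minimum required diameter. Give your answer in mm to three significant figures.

d ≈ 59.5 mm

Required P_cr = n·P = 3.0 × 145 = 435.0 kN
L_e = K·L = 0.5 × 0.874 = 0.4370 m
Required I = P_cr·L_e²/(π²E) = 4.350×10^5 × 0.4370² / (π² × 1.37×10^10) = 6.144×10^-7 m⁴
I_req = 6.144×10^5 mm⁴
Solid circle: I = πd⁴/64  ⇒  d = (64I/π)^(1/4) = (64×6.144×10^5/π)^(1/4) = 59.5 mm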